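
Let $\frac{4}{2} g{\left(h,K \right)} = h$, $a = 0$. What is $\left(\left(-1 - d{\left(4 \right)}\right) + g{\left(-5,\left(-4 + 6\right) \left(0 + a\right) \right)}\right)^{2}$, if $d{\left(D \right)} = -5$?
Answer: $\frac{9}{4} \approx 2.25$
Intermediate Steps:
$g{\left(h,K \right)} = \frac{h}{2}$
$\left(\left(-1 - d{\left(4 \right)}\right) + g{\left(-5,\left(-4 + 6\right) \left(0 + a\right) \right)}\right)^{2} = \left(\left(-1 - -5\right) + \frac{1}{2} \left(-5\right)\right)^{2} = \left(\left(-1 + 5\right) - \frac{5}{2}\right)^{2} = \left(4 - \frac{5}{2}\right)^{2} = \left(\frac{3}{2}\right)^{2} = \frac{9}{4}$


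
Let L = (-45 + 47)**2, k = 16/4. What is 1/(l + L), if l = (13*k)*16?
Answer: 1/836 ≈ 0.0011962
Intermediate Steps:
k = 4 (k = 16*(1/4) = 4)
L = 4 (L = 2**2 = 4)
l = 832 (l = (13*4)*16 = 52*16 = 832)
1/(l + L) = 1/(832 + 4) = 1/836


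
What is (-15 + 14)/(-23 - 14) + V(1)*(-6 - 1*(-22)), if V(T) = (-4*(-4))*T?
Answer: 9473/37 ≈ 256.03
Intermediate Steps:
V(T) = 16*T
(-15 + 14)/(-23 - 14) + V(1)*(-6 - 1*(-22)) = (-15 + 14)/(-23 - 14) + (16*1)*(-6 - 1*(-22)) = -1/(-37) + 16*(-6 + 22) = -1*(-1/37) + 16*16 = 1/37 + 256 = 9473/37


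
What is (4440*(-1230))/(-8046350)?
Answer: 109224/160927 ≈ 0.67872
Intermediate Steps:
(4440*(-1230))/(-8046350) = -5461200*(-1/8046350) = 109224/160927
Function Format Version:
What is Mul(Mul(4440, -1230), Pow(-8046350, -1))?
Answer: Rational(109224, 160927) ≈ 0.67872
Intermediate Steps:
Mul(Mul(4440, -1230), Pow(-8046350, -1)) = Mul(-5461200, Rational(-1, 8046350)) = Rational(109224, 160927)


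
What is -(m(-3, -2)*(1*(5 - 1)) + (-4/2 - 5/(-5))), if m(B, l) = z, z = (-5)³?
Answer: 501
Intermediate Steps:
z = -125
m(B, l) = -125
-(m(-3, -2)*(1*(5 - 1)) + (-4/2 - 5/(-5))) = -(-125*(5 - 1) + (-4/2 - 5/(-5))) = -(-125*4 + (-4*½ - 5*(-⅕))) = -(-125*4 + (-2 + 1)) = -(-500 - 1) = -1*(-501) = 501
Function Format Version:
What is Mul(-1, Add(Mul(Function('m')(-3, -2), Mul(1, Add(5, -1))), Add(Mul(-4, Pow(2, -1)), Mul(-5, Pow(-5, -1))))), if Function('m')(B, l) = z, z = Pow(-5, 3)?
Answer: 501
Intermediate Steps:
z = -125
Function('m')(B, l) = -125
Mul(-1, Add(Mul(Function('m')(-3, -2), Mul(1, Add(5, -1))), Add(Mul(-4, Pow(2, -1)), Mul(-5, Pow(-5, -1))))) = Mul(-1, Add(Mul(-125, Mul(1, Add(5, -1))), Add(Mul(-4, Pow(2, -1)), Mul(-5, Pow(-5, -1))))) = Mul(-1, Add(Mul(-125, Mul(1, 4)), Add(Mul(-4, Rational(1, 2)), Mul(-5, Rational(-1, 5))))) = Mul(-1, Add(Mul(-125, 4), Add(-2, 1))) = Mul(-1, Add(-500, -1)) = Mul(-1, -501) = 501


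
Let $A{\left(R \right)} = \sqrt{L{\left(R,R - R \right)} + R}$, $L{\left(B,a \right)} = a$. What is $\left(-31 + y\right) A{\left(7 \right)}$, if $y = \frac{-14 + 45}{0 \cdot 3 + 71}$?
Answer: $- \frac{2170 \sqrt{7}}{71} \approx -80.863$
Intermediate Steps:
$y = \frac{31}{71}$ ($y = \frac{31}{0 + 71} = \frac{31}{71} \approx 0.43662$)
$A{\left(R \right)} = \sqrt{R}$ ($A{\left(R \right)} = \sqrt{\left(R - R\right) + R} = \sqrt{0 + R} = \sqrt{R}$)
$\left(-31 + y\right) A{\left(7 \right)} = \left(-31 + \frac{31}{71}\right) \sqrt{7} = - \frac{2170 \sqrt{7}}{71}$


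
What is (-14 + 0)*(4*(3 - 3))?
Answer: 0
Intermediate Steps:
(-14 + 0)*(4*(3 - 3)) = -56*0 = -14*0 = 0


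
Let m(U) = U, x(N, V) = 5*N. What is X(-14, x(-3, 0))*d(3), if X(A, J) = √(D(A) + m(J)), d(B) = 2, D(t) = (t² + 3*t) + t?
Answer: 10*√5 ≈ 22.361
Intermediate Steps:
D(t) = t² + 4*t
X(A, J) = √(J + A*(4 + A)) (X(A, J) = √(A*(4 + A) + J) = √(J + A*(4 + A)))
X(-14, x(-3, 0))*d(3) = √(5*(-3) - 14*(4 - 14))*2 = √(-15 - 14*(-10))*2 = √(-15 + 140)*2 = √125*2 = (5*√5)*2 = 10*√5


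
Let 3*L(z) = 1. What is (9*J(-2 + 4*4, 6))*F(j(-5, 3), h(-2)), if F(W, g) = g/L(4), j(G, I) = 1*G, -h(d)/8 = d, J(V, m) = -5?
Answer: -2160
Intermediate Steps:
L(z) = ⅓ (L(z) = (⅓)*1 = ⅓)
h(d) = -8*d
j(G, I) = G
F(W, g) = 3*g (F(W, g) = g/(⅓) = g*3 = 3*g)
(9*J(-2 + 4*4, 6))*F(j(-5, 3), h(-2)) = (9*(-5))*(3*(-8*(-2))) = -135*16 = -45*48 = -2160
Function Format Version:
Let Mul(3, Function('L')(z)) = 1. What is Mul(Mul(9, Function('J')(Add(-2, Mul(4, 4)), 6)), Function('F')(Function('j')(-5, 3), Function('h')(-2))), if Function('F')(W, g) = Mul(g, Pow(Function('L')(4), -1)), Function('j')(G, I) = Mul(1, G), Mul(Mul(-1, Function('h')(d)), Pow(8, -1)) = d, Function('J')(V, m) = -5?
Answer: -2160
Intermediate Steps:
Function('L')(z) = Rational(1, 3) (Function('L')(z) = Mul(Rational(1, 3), 1) = Rational(1, 3))
Function('h')(d) = Mul(-8, d)
Function('j')(G, I) = G
Function('F')(W, g) = Mul(3, g) (Function('F')(W, g) = Mul(g, Pow(Rational(1, 3), -1)) = Mul(g, 3) = Mul(3, g))
Mul(Mul(9, Function('J')(Add(-2, Mul(4, 4)), 6)), Function('F')(Function('j')(-5, 3), Function('h')(-2))) = Mul(Mul(9, -5), Mul(3, Mul(-8, -2))) = Mul(-45, Mul(3, 16)) = Mul(-45, 48) = -2160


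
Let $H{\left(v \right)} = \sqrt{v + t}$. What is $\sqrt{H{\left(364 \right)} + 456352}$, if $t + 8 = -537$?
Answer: $\sqrt{456352 + i \sqrt{181}} \approx 675.54 + 0.01 i$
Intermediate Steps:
$t = -545$ ($t = -8 - 537 = -545$)
$H{\left(v \right)} = \sqrt{-545 + v}$ ($H{\left(v \right)} = \sqrt{v - 545} = \sqrt{-545 + v}$)
$\sqrt{H{\left(364 \right)} + 456352} = \sqrt{\sqrt{-545 + 364} + 456352} = \sqrt{\sqrt{-181} + 456352} = \sqrt{i \sqrt{181} + 456352} = \sqrt{456352 + i \sqrt{181}}$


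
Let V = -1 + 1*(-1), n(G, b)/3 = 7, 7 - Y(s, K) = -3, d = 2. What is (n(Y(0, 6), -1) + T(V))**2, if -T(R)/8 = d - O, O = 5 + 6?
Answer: 8649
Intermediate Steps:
O = 11
Y(s, K) = 10 (Y(s, K) = 7 - 1*(-3) = 7 + 3 = 10)
n(G, b) = 21 (n(G, b) = 3*7 = 21)
V = -2 (V = -1 - 1 = -2)
T(R) = 72 (T(R) = -8*(2 - 1*11) = -8*(2 - 11) = -8*(-9) = 72)
(n(Y(0, 6), -1) + T(V))**2 = (21 + 72)**2 = 93**2 = 8649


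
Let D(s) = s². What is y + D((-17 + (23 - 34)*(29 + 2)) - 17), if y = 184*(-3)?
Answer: 140073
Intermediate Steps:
y = -552
y + D((-17 + (23 - 34)*(29 + 2)) - 17) = -552 + ((-17 + (23 - 34)*(29 + 2)) - 17)² = -552 + ((-17 - 11*31) - 17)² = -552 + ((-17 - 341) - 17)² = -552 + (-358 - 17)² = -552 + (-375)² = -552 + 140625 = 140073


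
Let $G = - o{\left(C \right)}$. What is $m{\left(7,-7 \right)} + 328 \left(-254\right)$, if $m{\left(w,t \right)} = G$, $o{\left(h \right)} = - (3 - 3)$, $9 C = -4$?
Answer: $-83312$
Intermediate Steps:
$C = - \frac{4}{9}$ ($C = \frac{1}{9} \left(-4\right) = - \frac{4}{9} \approx -0.44444$)
$o{\left(h \right)} = 0$ ($o{\left(h \right)} = \left(-1\right) 0 = 0$)
$G = 0$ ($G = \left(-1\right) 0 = 0$)
$m{\left(w,t \right)} = 0$
$m{\left(7,-7 \right)} + 328 \left(-254\right) = 0 + 328 \left(-254\right) = 0 - 83312 = -83312$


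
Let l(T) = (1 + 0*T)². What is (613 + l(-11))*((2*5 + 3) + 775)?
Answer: 483832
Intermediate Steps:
l(T) = 1 (l(T) = (1 + 0)² = 1² = 1)
(613 + l(-11))*((2*5 + 3) + 775) = (613 + 1)*((2*5 + 3) + 775) = 614*((10 + 3) + 775) = 614*(13 + 775) = 614*788 = 483832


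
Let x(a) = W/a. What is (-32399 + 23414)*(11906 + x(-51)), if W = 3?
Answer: -1818572985/17 ≈ -1.0697e+8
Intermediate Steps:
x(a) = 3/a
(-32399 + 23414)*(11906 + x(-51)) = (-32399 + 23414)*(11906 + 3/(-51)) = -8985*(11906 + 3*(-1/51)) = -8985*(11906 - 1/17) = -8985*202401/17 = -1818572985/17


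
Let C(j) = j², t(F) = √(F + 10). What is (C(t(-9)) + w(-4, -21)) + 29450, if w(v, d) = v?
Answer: 29447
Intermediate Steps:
t(F) = √(10 + F)
(C(t(-9)) + w(-4, -21)) + 29450 = ((√(10 - 9))² - 4) + 29450 = ((√1)² - 4) + 29450 = (1² - 4) + 29450 = (1 - 4) + 29450 = -3 + 29450 = 29447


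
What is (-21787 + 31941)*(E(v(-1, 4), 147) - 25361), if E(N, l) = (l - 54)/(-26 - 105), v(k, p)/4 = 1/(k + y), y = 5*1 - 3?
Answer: -33735487136/131 ≈ -2.5752e+8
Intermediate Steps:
y = 2 (y = 5 - 3 = 2)
v(k, p) = 4/(2 + k) (v(k, p) = 4/(k + 2) = 4/(2 + k))
E(N, l) = 54/131 - l/131 (E(N, l) = (-54 + l)/(-131) = (-54 + l)*(-1/131) = 54/131 - l/131)
(-21787 + 31941)*(E(v(-1, 4), 147) - 25361) = (-21787 + 31941)*((54/131 - 1/131*147) - 25361) = 10154*((54/131 - 147/131) - 25361) = 10154*(-93/131 - 25361) = 10154*(-3322384/131) = -33735487136/131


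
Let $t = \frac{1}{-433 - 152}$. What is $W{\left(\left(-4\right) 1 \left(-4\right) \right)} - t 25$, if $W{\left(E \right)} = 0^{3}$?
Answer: $\frac{5}{117} \approx 0.042735$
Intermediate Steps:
$t = - \frac{1}{585}$ ($t = \frac{1}{-585} = - \frac{1}{585} \approx -0.0017094$)
$W{\left(E \right)} = 0$
$W{\left(\left(-4\right) 1 \left(-4\right) \right)} - t 25 = 0 - \left(- \frac{1}{585}\right) 25 = 0 - - \frac{5}{117} = 0 + \frac{5}{117} = \frac{5}{117}$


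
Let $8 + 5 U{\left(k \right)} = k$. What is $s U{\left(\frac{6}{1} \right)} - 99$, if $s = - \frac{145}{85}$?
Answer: $- \frac{8357}{85} \approx -98.318$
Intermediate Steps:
$s = - \frac{29}{17}$ ($s = \left(-145\right) \frac{1}{85} = - \frac{29}{17} \approx -1.7059$)
$U{\left(k \right)} = - \frac{8}{5} + \frac{k}{5}$
$s U{\left(\frac{6}{1} \right)} - 99 = - \frac{29 \left(- \frac{8}{5} + \frac{6 \cdot 1^{-1}}{5}\right)}{17} - 99 = - \frac{29 \left(- \frac{8}{5} + \frac{6 \cdot 1}{5}\right)}{17} - 99 = - \frac{29 \left(- \frac{8}{5} + \frac{1}{5} \cdot 6\right)}{17} - 99 = - \frac{29 \left(- \frac{8}{5} + \frac{6}{5}\right)}{17} - 99 = \left(- \frac{29}{17}\right) \left(- \frac{2}{5}\right) - 99 = \frac{58}{85} - 99 = - \frac{8357}{85}$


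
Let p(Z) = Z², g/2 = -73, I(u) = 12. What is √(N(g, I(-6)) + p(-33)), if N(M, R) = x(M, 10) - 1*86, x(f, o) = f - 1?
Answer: 2*√214 ≈ 29.257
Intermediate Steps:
x(f, o) = -1 + f
g = -146 (g = 2*(-73) = -146)
N(M, R) = -87 + M (N(M, R) = (-1 + M) - 1*86 = (-1 + M) - 86 = -87 + M)
√(N(g, I(-6)) + p(-33)) = √((-87 - 146) + (-33)²) = √(-233 + 1089) = √856 = 2*√214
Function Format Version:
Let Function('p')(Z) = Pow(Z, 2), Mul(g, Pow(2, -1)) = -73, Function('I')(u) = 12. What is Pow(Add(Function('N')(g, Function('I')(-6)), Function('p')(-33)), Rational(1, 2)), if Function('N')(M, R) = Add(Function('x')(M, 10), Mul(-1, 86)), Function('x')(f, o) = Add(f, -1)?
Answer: Mul(2, Pow(214, Rational(1, 2))) ≈ 29.257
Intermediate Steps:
Function('x')(f, o) = Add(-1, f)
g = -146 (g = Mul(2, -73) = -146)
Function('N')(M, R) = Add(-87, M) (Function('N')(M, R) = Add(Add(-1, M), Mul(-1, 86)) = Add(Add(-1, M), -86) = Add(-87, M))
Pow(Add(Function('N')(g, Function('I')(-6)), Function('p')(-33)), Rational(1, 2)) = Pow(Add(Add(-87, -146), Pow(-33, 2)), Rational(1, 2)) = Pow(Add(-233, 1089), Rational(1, 2)) = Pow(856, Rational(1, 2)) = Mul(2, Pow(214, Rational(1, 2)))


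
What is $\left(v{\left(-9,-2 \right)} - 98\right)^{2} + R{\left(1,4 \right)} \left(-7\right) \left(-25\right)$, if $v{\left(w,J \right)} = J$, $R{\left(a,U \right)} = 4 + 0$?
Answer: $10700$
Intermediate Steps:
$R{\left(a,U \right)} = 4$
$\left(v{\left(-9,-2 \right)} - 98\right)^{2} + R{\left(1,4 \right)} \left(-7\right) \left(-25\right) = \left(-2 - 98\right)^{2} + 4 \left(-7\right) \left(-25\right) = \left(-100\right)^{2} - -700 = 10000 + 700 = 10700$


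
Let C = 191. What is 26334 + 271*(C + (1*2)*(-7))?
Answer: 74301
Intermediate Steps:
26334 + 271*(C + (1*2)*(-7)) = 26334 + 271*(191 + (1*2)*(-7)) = 26334 + 271*(191 + 2*(-7)) = 26334 + 271*(191 - 14) = 26334 + 271*177 = 26334 + 47967 = 74301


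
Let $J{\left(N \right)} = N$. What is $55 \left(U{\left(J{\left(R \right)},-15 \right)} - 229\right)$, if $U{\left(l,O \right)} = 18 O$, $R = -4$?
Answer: $-27445$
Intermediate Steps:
$55 \left(U{\left(J{\left(R \right)},-15 \right)} - 229\right) = 55 \left(18 \left(-15\right) - 229\right) = 55 \left(-270 - 229\right) = 55 \left(-499\right) = -27445$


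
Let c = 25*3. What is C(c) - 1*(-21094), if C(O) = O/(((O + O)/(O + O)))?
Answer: 21169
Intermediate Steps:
c = 75
C(O) = O (C(O) = O/(((2*O)/((2*O)))) = O/(((2*O)*(1/(2*O)))) = O/1 = O*1 = O)
C(c) - 1*(-21094) = 75 - 1*(-21094) = 75 + 21094 = 21169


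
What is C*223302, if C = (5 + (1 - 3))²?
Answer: 2009718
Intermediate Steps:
C = 9 (C = (5 - 2)² = 3² = 9)
C*223302 = 9*223302 = 2009718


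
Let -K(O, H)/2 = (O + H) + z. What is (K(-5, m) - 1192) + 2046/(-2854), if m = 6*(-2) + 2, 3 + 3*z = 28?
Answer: -5048941/4281 ≈ -1179.4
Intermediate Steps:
z = 25/3 (z = -1 + (1/3)*28 = -1 + 28/3 = 25/3 ≈ 8.3333)
m = -10 (m = -12 + 2 = -10)
K(O, H) = -50/3 - 2*H - 2*O (K(O, H) = -2*((O + H) + 25/3) = -2*((H + O) + 25/3) = -2*(25/3 + H + O) = -50/3 - 2*H - 2*O)
(K(-5, m) - 1192) + 2046/(-2854) = ((-50/3 - 2*(-10) - 2*(-5)) - 1192) + 2046/(-2854) = ((-50/3 + 20 + 10) - 1192) + 2046*(-1/2854) = (40/3 - 1192) - 1023/1427 = -3536/3 - 1023/1427 = -5048941/4281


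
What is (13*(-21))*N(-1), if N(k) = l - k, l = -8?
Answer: 1911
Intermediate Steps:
N(k) = -8 - k
(13*(-21))*N(-1) = (13*(-21))*(-8 - 1*(-1)) = -273*(-8 + 1) = -273*(-7) = 1911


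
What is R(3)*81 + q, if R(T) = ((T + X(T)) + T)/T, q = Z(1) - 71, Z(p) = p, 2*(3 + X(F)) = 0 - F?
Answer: -59/2 ≈ -29.500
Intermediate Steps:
X(F) = -3 - F/2 (X(F) = -3 + (0 - F)/2 = -3 + (-F)/2 = -3 - F/2)
q = -70 (q = 1 - 71 = -70)
R(T) = (-3 + 3*T/2)/T (R(T) = ((T + (-3 - T/2)) + T)/T = ((-3 + T/2) + T)/T = (-3 + 3*T/2)/T)
R(3)*81 + q = (3/2 - 3/3)*81 - 70 = (3/2 - 3*⅓)*81 - 70 = (3/2 - 1)*81 - 70 = (½)*81 - 70 = 81/2 - 70 = -59/2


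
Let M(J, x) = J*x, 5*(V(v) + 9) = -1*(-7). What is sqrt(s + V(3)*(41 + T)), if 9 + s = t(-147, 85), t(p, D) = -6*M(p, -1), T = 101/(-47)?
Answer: I*sqrt(65511655)/235 ≈ 34.442*I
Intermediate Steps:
V(v) = -38/5 (V(v) = -9 + (-1*(-7))/5 = -9 + (1/5)*7 = -9 + 7/5 = -38/5)
T = -101/47 (T = 101*(-1/47) = -101/47 ≈ -2.1489)
t(p, D) = 6*p (t(p, D) = -6*p*(-1) = -(-6)*p = 6*p)
s = -891 (s = -9 + 6*(-147) = -9 - 882 = -891)
sqrt(s + V(3)*(41 + T)) = sqrt(-891 - 38*(41 - 101/47)/5) = sqrt(-891 - 38/5*1826/47) = sqrt(-891 - 69388/235) = sqrt(-278773/235) = I*sqrt(65511655)/235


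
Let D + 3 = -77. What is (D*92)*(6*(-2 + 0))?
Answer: 88320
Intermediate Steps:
D = -80 (D = -3 - 77 = -80)
(D*92)*(6*(-2 + 0)) = (-80*92)*(6*(-2 + 0)) = -44160*(-2) = -7360*(-12) = 88320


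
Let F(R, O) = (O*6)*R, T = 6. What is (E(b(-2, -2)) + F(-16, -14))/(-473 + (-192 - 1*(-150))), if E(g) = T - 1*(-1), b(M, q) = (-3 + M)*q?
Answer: -1351/515 ≈ -2.6233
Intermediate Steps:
F(R, O) = 6*O*R (F(R, O) = (6*O)*R = 6*O*R)
b(M, q) = q*(-3 + M)
E(g) = 7 (E(g) = 6 - 1*(-1) = 6 + 1 = 7)
(E(b(-2, -2)) + F(-16, -14))/(-473 + (-192 - 1*(-150))) = (7 + 6*(-14)*(-16))/(-473 + (-192 - 1*(-150))) = (7 + 1344)/(-473 + (-192 + 150)) = 1351/(-473 - 42) = 1351/(-515) = 1351*(-1/515) = -1351/515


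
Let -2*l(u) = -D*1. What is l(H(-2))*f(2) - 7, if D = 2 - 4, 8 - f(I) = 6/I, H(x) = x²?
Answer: -12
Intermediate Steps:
f(I) = 8 - 6/I
D = -2
l(u) = -1 (l(u) = -(-1*(-2))/2 = -1)
l(H(-2))*f(2) - 7 = -(8 - 6/2) - 7 = -(8 - 6*½) - 7 = -(8 - 3) - 7 = -1*5 - 7 = -5 - 7 = -12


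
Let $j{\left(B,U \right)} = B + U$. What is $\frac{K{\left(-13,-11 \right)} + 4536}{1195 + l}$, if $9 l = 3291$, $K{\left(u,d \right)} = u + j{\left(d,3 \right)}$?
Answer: $\frac{13545}{4682} \approx 2.893$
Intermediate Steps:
$K{\left(u,d \right)} = 3 + d + u$ ($K{\left(u,d \right)} = u + \left(d + 3\right) = u + \left(3 + d\right) = 3 + d + u$)
$l = \frac{1097}{3}$ ($l = \frac{1}{9} \cdot 3291 = \frac{1097}{3} \approx 365.67$)
$\frac{K{\left(-13,-11 \right)} + 4536}{1195 + l} = \frac{\left(3 - 11 - 13\right) + 4536}{1195 + \frac{1097}{3}} = \frac{-21 + 4536}{\frac{4682}{3}} = 4515 \cdot \frac{3}{4682} = \frac{13545}{4682}$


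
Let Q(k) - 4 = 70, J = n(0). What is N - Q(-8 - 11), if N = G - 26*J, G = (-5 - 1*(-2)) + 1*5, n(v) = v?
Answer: -72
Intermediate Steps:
J = 0
Q(k) = 74 (Q(k) = 4 + 70 = 74)
G = 2 (G = (-5 + 2) + 5 = -3 + 5 = 2)
N = 2 (N = 2 - 26*0 = 2 + 0 = 2)
N - Q(-8 - 11) = 2 - 1*74 = 2 - 74 = -72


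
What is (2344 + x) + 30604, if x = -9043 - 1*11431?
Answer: 12474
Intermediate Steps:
x = -20474 (x = -9043 - 11431 = -20474)
(2344 + x) + 30604 = (2344 - 20474) + 30604 = -18130 + 30604 = 12474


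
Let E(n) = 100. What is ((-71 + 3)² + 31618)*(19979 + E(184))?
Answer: 727703118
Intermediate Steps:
((-71 + 3)² + 31618)*(19979 + E(184)) = ((-71 + 3)² + 31618)*(19979 + 100) = ((-68)² + 31618)*20079 = (4624 + 31618)*20079 = 36242*20079 = 727703118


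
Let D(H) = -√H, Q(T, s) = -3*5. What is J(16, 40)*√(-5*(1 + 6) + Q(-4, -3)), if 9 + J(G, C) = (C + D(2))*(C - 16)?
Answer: I*(-240 + 4755*√2) ≈ 6484.6*I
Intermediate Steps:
Q(T, s) = -15
J(G, C) = -9 + (-16 + C)*(C - √2) (J(G, C) = -9 + (C - √2)*(C - 16) = -9 + (C - √2)*(-16 + C) = -9 + (-16 + C)*(C - √2))
J(16, 40)*√(-5*(1 + 6) + Q(-4, -3)) = (-9 + 40² - 16*40 + 16*√2 - 1*40*√2)*√(-5*(1 + 6) - 15) = (-9 + 1600 - 640 + 16*√2 - 40*√2)*√(-5*7 - 15) = (951 - 24*√2)*√(-35 - 15) = (951 - 24*√2)*√(-50) = (951 - 24*√2)*(5*I*√2) = 5*I*√2*(951 - 24*√2)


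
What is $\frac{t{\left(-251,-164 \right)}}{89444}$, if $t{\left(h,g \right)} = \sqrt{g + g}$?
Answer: $\frac{i \sqrt{82}}{44722} \approx 0.00020248 i$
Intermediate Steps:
$t{\left(h,g \right)} = \sqrt{2} \sqrt{g}$ ($t{\left(h,g \right)} = \sqrt{2 g} = \sqrt{2} \sqrt{g}$)
$\frac{t{\left(-251,-164 \right)}}{89444} = \frac{\sqrt{2} \sqrt{-164}}{89444} = \sqrt{2} \cdot 2 i \sqrt{41} \cdot \frac{1}{89444} = 2 i \sqrt{82} \cdot \frac{1}{89444} = \frac{i \sqrt{82}}{44722}$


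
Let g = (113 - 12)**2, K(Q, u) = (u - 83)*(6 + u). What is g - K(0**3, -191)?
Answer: -40489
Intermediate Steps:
K(Q, u) = (-83 + u)*(6 + u)
g = 10201 (g = 101**2 = 10201)
g - K(0**3, -191) = 10201 - (-498 + (-191)**2 - 77*(-191)) = 10201 - (-498 + 36481 + 14707) = 10201 - 1*50690 = 10201 - 50690 = -40489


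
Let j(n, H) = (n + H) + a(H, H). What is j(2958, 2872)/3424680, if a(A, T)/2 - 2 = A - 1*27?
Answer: 2881/856170 ≈ 0.0033650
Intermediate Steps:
a(A, T) = -50 + 2*A (a(A, T) = 4 + 2*(A - 1*27) = 4 + 2*(A - 27) = 4 + 2*(-27 + A) = 4 + (-54 + 2*A) = -50 + 2*A)
j(n, H) = -50 + n + 3*H (j(n, H) = (n + H) + (-50 + 2*H) = (H + n) + (-50 + 2*H) = -50 + n + 3*H)
j(2958, 2872)/3424680 = (-50 + 2958 + 3*2872)/3424680 = (-50 + 2958 + 8616)*(1/3424680) = 11524*(1/3424680) = 2881/856170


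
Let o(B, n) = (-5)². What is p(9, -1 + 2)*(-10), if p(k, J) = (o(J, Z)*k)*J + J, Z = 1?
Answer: -2260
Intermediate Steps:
o(B, n) = 25
p(k, J) = J + 25*J*k (p(k, J) = (25*k)*J + J = 25*J*k + J = J + 25*J*k)
p(9, -1 + 2)*(-10) = ((-1 + 2)*(1 + 25*9))*(-10) = (1*(1 + 225))*(-10) = (1*226)*(-10) = 226*(-10) = -2260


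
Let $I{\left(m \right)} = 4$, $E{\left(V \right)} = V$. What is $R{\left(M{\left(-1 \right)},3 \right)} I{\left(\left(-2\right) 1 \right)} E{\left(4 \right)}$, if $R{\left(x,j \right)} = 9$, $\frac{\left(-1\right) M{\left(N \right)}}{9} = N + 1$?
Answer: $144$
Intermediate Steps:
$M{\left(N \right)} = -9 - 9 N$ ($M{\left(N \right)} = - 9 \left(N + 1\right) = - 9 \left(1 + N\right) = -9 - 9 N$)
$R{\left(M{\left(-1 \right)},3 \right)} I{\left(\left(-2\right) 1 \right)} E{\left(4 \right)} = 9 \cdot 4 \cdot 4 = 36 \cdot 4 = 144$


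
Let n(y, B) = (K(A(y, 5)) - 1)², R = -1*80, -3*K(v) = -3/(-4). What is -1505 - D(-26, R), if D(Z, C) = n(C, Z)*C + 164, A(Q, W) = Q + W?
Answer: -1544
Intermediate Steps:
K(v) = -¼ (K(v) = -(-1)/(-4) = -(-1)*(-1)/4 = -⅓*¾ = -¼)
R = -80
n(y, B) = 25/16 (n(y, B) = (-¼ - 1)² = (-5/4)² = 25/16)
D(Z, C) = 164 + 25*C/16 (D(Z, C) = 25*C/16 + 164 = 164 + 25*C/16)
-1505 - D(-26, R) = -1505 - (164 + (25/16)*(-80)) = -1505 - (164 - 125) = -1505 - 1*39 = -1505 - 39 = -1544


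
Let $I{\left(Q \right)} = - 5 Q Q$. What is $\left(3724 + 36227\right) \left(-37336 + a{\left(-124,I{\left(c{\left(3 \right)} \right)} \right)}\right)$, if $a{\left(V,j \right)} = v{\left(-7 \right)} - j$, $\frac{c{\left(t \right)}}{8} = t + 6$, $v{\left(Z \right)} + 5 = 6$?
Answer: $-456040665$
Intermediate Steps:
$v{\left(Z \right)} = 1$ ($v{\left(Z \right)} = -5 + 6 = 1$)
$c{\left(t \right)} = 48 + 8 t$ ($c{\left(t \right)} = 8 \left(t + 6\right) = 8 \left(6 + t\right) = 48 + 8 t$)
$I{\left(Q \right)} = - 5 Q^{2}$
$a{\left(V,j \right)} = 1 - j$
$\left(3724 + 36227\right) \left(-37336 + a{\left(-124,I{\left(c{\left(3 \right)} \right)} \right)}\right) = \left(3724 + 36227\right) \left(-37336 - \left(-1 - 5 \left(48 + 8 \cdot 3\right)^{2}\right)\right) = 39951 \left(-37336 - \left(-1 - 5 \left(48 + 24\right)^{2}\right)\right) = 39951 \left(-37336 - \left(-1 - 5 \cdot 72^{2}\right)\right) = 39951 \left(-37336 - \left(-1 - 25920\right)\right) = 39951 \left(-37336 + \left(1 - -25920\right)\right) = 39951 \left(-37336 + \left(1 + 25920\right)\right) = 39951 \left(-37336 + 25921\right) = 39951 \left(-11415\right) = -456040665$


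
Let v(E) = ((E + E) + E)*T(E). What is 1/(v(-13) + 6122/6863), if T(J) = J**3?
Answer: 6863/588048551 ≈ 1.1671e-5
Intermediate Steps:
v(E) = 3*E**4 (v(E) = ((E + E) + E)*E**3 = (2*E + E)*E**3 = (3*E)*E**3 = 3*E**4)
1/(v(-13) + 6122/6863) = 1/(3*(-13)**4 + 6122/6863) = 1/(3*28561 + 6122*(1/6863)) = 1/(85683 + 6122/6863) = 1/(588048551/6863) = 6863/588048551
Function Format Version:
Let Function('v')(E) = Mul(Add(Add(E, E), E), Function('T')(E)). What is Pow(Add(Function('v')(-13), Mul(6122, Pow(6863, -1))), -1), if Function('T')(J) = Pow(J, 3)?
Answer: Rational(6863, 588048551) ≈ 1.1671e-5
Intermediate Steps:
Function('v')(E) = Mul(3, Pow(E, 4)) (Function('v')(E) = Mul(Add(Add(E, E), E), Pow(E, 3)) = Mul(Add(Mul(2, E), E), Pow(E, 3)) = Mul(Mul(3, E), Pow(E, 3)) = Mul(3, Pow(E, 4)))
Pow(Add(Function('v')(-13), Mul(6122, Pow(6863, -1))), -1) = Pow(Add(Mul(3, Pow(-13, 4)), Mul(6122, Pow(6863, -1))), -1) = Pow(Add(Mul(3, 28561), Mul(6122, Rational(1, 6863))), -1) = Pow(Add(85683, Rational(6122, 6863)), -1) = Pow(Rational(588048551, 6863), -1) = Rational(6863, 588048551)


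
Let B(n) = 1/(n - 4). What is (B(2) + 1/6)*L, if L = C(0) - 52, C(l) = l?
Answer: 52/3 ≈ 17.333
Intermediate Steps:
B(n) = 1/(-4 + n)
L = -52 (L = 0 - 52 = -52)
(B(2) + 1/6)*L = (1/(-4 + 2) + 1/6)*(-52) = (1/(-2) + ⅙)*(-52) = (-½ + ⅙)*(-52) = -⅓*(-52) = 52/3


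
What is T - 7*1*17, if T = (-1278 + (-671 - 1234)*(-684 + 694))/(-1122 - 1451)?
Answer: -285859/2573 ≈ -111.10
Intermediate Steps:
T = 20328/2573 (T = (-1278 - 1905*10)/(-2573) = (-1278 - 19050)*(-1/2573) = -20328*(-1/2573) = 20328/2573 ≈ 7.9005)
T - 7*1*17 = 20328/2573 - 7*1*17 = 20328/2573 - 7*17 = 20328/2573 - 119 = -285859/2573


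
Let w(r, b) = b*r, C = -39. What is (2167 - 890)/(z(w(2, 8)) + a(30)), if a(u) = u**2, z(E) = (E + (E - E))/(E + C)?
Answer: 29371/20684 ≈ 1.4200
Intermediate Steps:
z(E) = E/(-39 + E) (z(E) = (E + (E - E))/(E - 39) = (E + 0)/(-39 + E) = E/(-39 + E))
(2167 - 890)/(z(w(2, 8)) + a(30)) = (2167 - 890)/((8*2)/(-39 + 8*2) + 30**2) = 1277/(16/(-39 + 16) + 900) = 1277/(16/(-23) + 900) = 1277/(16*(-1/23) + 900) = 1277/(-16/23 + 900) = 1277/(20684/23) = 1277*(23/20684) = 29371/20684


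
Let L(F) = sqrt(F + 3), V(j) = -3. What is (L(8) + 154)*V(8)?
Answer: -462 - 3*sqrt(11) ≈ -471.95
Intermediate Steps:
L(F) = sqrt(3 + F)
(L(8) + 154)*V(8) = (sqrt(3 + 8) + 154)*(-3) = (sqrt(11) + 154)*(-3) = (154 + sqrt(11))*(-3) = -462 - 3*sqrt(11)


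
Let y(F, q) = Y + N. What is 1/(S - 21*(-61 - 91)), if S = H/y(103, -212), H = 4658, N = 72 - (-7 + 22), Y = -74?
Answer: 1/2918 ≈ 0.00034270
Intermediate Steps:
N = 57 (N = 72 - 1*15 = 72 - 15 = 57)
y(F, q) = -17 (y(F, q) = -74 + 57 = -17)
S = -274 (S = 4658/(-17) = 4658*(-1/17) = -274)
1/(S - 21*(-61 - 91)) = 1/(-274 - 21*(-61 - 91)) = 1/(-274 - 21*(-152)) = 1/(-274 + 3192) = 1/2918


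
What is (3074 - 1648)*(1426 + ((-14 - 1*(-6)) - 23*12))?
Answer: 1628492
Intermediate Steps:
(3074 - 1648)*(1426 + ((-14 - 1*(-6)) - 23*12)) = 1426*(1426 + ((-14 + 6) - 276)) = 1426*(1426 + (-8 - 276)) = 1426*(1426 - 284) = 1426*1142 = 1628492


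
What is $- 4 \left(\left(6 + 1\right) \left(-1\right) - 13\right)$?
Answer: $80$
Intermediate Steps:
$- 4 \left(\left(6 + 1\right) \left(-1\right) - 13\right) = - 4 \left(7 \left(-1\right) - 13\right) = - 4 \left(-7 - 13\right) = \left(-4\right) \left(-20\right) = 80$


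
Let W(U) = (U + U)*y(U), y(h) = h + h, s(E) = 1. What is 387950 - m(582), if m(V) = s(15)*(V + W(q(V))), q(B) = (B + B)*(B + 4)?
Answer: -1861063079896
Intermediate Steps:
y(h) = 2*h
q(B) = 2*B*(4 + B) (q(B) = (2*B)*(4 + B) = 2*B*(4 + B))
W(U) = 4*U² (W(U) = (U + U)*(2*U) = (2*U)*(2*U) = 4*U²)
m(V) = V + 16*V²*(4 + V)² (m(V) = 1*(V + 4*(2*V*(4 + V))²) = 1*(V + 4*(4*V²*(4 + V)²)) = 1*(V + 16*V²*(4 + V)²) = V + 16*V²*(4 + V)²)
387950 - m(582) = 387950 - 582*(1 + 16*582*(4 + 582)²) = 387950 - 582*(1 + 16*582*586²) = 387950 - 582*(1 + 16*582*343396) = 387950 - 582*(1 + 3197703552) = 387950 - 582*3197703553 = 387950 - 1*1861063467846 = 387950 - 1861063467846 = -1861063079896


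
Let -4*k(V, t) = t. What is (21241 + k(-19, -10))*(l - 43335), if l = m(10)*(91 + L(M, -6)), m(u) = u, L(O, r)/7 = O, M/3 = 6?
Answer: -1748977355/2 ≈ -8.7449e+8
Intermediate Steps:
M = 18 (M = 3*6 = 18)
L(O, r) = 7*O
k(V, t) = -t/4
l = 2170 (l = 10*(91 + 7*18) = 10*(91 + 126) = 10*217 = 2170)
(21241 + k(-19, -10))*(l - 43335) = (21241 - 1/4*(-10))*(2170 - 43335) = (21241 + 5/2)*(-41165) = (42487/2)*(-41165) = -1748977355/2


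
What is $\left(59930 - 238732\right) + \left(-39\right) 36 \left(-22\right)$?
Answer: $-147914$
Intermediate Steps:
$\left(59930 - 238732\right) + \left(-39\right) 36 \left(-22\right) = -178802 - -30888 = -178802 + 30888 = -147914$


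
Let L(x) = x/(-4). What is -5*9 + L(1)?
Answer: -181/4 ≈ -45.250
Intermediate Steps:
L(x) = -x/4 (L(x) = x*(-¼) = -x/4)
-5*9 + L(1) = -5*9 - ¼*1 = -45 - ¼ = -181/4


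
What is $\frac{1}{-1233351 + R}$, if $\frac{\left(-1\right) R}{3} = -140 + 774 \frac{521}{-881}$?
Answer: $- \frac{881}{1085002449} \approx -8.1198 \cdot 10^{-7}$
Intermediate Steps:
$R = \frac{1579782}{881}$ ($R = - 3 \left(-140 + 774 \frac{521}{-881}\right) = - 3 \left(-140 + 774 \cdot 521 \left(- \frac{1}{881}\right)\right) = - 3 \left(-140 + 774 \left(- \frac{521}{881}\right)\right) = - 3 \left(-140 - \frac{403254}{881}\right) = \left(-3\right) \left(- \frac{526594}{881}\right) = \frac{1579782}{881} \approx 1793.2$)
$\frac{1}{-1233351 + R} = \frac{1}{-1233351 + \frac{1579782}{881}} = \frac{1}{- \frac{1085002449}{881}} = - \frac{881}{1085002449}$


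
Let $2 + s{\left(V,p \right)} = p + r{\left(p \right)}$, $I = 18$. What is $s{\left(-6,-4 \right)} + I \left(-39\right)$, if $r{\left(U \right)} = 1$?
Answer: $-707$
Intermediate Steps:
$s{\left(V,p \right)} = -1 + p$ ($s{\left(V,p \right)} = -2 + \left(p + 1\right) = -2 + \left(1 + p\right) = -1 + p$)
$s{\left(-6,-4 \right)} + I \left(-39\right) = \left(-1 - 4\right) + 18 \left(-39\right) = -5 - 702 = -707$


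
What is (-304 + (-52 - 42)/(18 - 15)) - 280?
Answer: -1846/3 ≈ -615.33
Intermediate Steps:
(-304 + (-52 - 42)/(18 - 15)) - 280 = (-304 - 94/3) - 280 = -1006/3 - 280 = -1846/3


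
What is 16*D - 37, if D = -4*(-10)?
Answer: 603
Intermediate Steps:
D = 40
16*D - 37 = 16*40 - 37 = 640 - 37 = 603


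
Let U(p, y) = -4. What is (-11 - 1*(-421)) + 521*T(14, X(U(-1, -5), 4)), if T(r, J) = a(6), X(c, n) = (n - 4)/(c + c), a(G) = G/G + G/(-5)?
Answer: 1529/5 ≈ 305.80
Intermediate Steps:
a(G) = 1 - G/5 (a(G) = 1 + G*(-1/5) = 1 - G/5)
X(c, n) = (-4 + n)/(2*c) (X(c, n) = (-4 + n)/((2*c)) = (-4 + n)*(1/(2*c)) = (-4 + n)/(2*c))
T(r, J) = -1/5 (T(r, J) = 1 - 1/5*6 = 1 - 6/5 = -1/5)
(-11 - 1*(-421)) + 521*T(14, X(U(-1, -5), 4)) = (-11 - 1*(-421)) + 521*(-1/5) = (-11 + 421) - 521/5 = 410 - 521/5 = 1529/5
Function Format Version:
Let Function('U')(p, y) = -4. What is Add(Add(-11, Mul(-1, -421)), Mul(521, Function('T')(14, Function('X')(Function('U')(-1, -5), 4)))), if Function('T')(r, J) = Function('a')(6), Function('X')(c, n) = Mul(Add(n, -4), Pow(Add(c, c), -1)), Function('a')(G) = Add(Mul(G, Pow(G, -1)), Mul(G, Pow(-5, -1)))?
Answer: Rational(1529, 5) ≈ 305.80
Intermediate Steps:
Function('a')(G) = Add(1, Mul(Rational(-1, 5), G)) (Function('a')(G) = Add(1, Mul(G, Rational(-1, 5))) = Add(1, Mul(Rational(-1, 5), G)))
Function('X')(c, n) = Mul(Rational(1, 2), Pow(c, -1), Add(-4, n)) (Function('X')(c, n) = Mul(Add(-4, n), Pow(Mul(2, c), -1)) = Mul(Add(-4, n), Mul(Rational(1, 2), Pow(c, -1))) = Mul(Rational(1, 2), Pow(c, -1), Add(-4, n)))
Function('T')(r, J) = Rational(-1, 5) (Function('T')(r, J) = Add(1, Mul(Rational(-1, 5), 6)) = Add(1, Rational(-6, 5)) = Rational(-1, 5))
Add(Add(-11, Mul(-1, -421)), Mul(521, Function('T')(14, Function('X')(Function('U')(-1, -5), 4)))) = Add(Add(-11, Mul(-1, -421)), Mul(521, Rational(-1, 5))) = Add(Add(-11, 421), Rational(-521, 5)) = Add(410, Rational(-521, 5)) = Rational(1529, 5)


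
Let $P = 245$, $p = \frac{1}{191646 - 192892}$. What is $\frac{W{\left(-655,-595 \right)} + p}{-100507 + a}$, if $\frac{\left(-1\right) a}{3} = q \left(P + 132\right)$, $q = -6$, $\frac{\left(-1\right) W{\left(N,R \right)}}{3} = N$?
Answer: $- \frac{2448389}{116776366} \approx -0.020966$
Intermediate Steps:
$p = - \frac{1}{1246}$ ($p = \frac{1}{-1246} = - \frac{1}{1246} \approx -0.00080257$)
$W{\left(N,R \right)} = - 3 N$
$a = 6786$ ($a = - 3 \left(- 6 \left(245 + 132\right)\right) = - 3 \left(\left(-6\right) 377\right) = \left(-3\right) \left(-2262\right) = 6786$)
$\frac{W{\left(-655,-595 \right)} + p}{-100507 + a} = \frac{\left(-3\right) \left(-655\right) - \frac{1}{1246}}{-100507 + 6786} = \frac{1965 - \frac{1}{1246}}{-93721} = \frac{2448389}{1246} \left(- \frac{1}{93721}\right) = - \frac{2448389}{116776366}$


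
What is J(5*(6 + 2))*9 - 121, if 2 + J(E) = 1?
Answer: -130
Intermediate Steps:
J(E) = -1 (J(E) = -2 + 1 = -1)
J(5*(6 + 2))*9 - 121 = -1*9 - 121 = -9 - 121 = -130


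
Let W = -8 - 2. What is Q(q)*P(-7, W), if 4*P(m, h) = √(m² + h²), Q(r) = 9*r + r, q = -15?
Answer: -75*√149/2 ≈ -457.75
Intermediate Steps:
W = -10 (W = -8 - 1*2 = -8 - 2 = -10)
Q(r) = 10*r
P(m, h) = √(h² + m²)/4 (P(m, h) = √(m² + h²)/4 = √(h² + m²)/4)
Q(q)*P(-7, W) = (10*(-15))*(√((-10)² + (-7)²)/4) = -75*√(100 + 49)/2 = -75*√149/2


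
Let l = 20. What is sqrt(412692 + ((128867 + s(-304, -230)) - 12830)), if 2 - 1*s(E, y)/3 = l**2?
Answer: 3*sqrt(58615) ≈ 726.32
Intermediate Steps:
s(E, y) = -1194 (s(E, y) = 6 - 3*20**2 = 6 - 3*400 = 6 - 1200 = -1194)
sqrt(412692 + ((128867 + s(-304, -230)) - 12830)) = sqrt(412692 + ((128867 - 1194) - 12830)) = sqrt(412692 + (127673 - 12830)) = sqrt(412692 + 114843) = sqrt(527535) = 3*sqrt(58615)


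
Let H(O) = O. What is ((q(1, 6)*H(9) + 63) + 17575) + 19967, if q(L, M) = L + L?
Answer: 37623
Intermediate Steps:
q(L, M) = 2*L
((q(1, 6)*H(9) + 63) + 17575) + 19967 = (((2*1)*9 + 63) + 17575) + 19967 = ((2*9 + 63) + 17575) + 19967 = ((18 + 63) + 17575) + 19967 = (81 + 17575) + 19967 = 17656 + 19967 = 37623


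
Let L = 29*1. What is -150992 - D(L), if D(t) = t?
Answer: -151021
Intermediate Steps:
L = 29
-150992 - D(L) = -150992 - 1*29 = -150992 - 29 = -151021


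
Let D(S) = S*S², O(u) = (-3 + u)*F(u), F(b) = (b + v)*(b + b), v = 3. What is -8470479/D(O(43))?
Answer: -8470479/3962313396224000 ≈ -2.1378e-9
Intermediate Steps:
F(b) = 2*b*(3 + b) (F(b) = (b + 3)*(b + b) = (3 + b)*(2*b) = 2*b*(3 + b))
O(u) = 2*u*(-3 + u)*(3 + u) (O(u) = (-3 + u)*(2*u*(3 + u)) = 2*u*(-3 + u)*(3 + u))
D(S) = S³
-8470479/D(O(43)) = -8470479*1/(636056*(-9 + 43²)³) = -8470479*1/(636056*(-9 + 1849)³) = -8470479/((2*43*1840)³) = -8470479/(158240³) = -8470479/3962313396224000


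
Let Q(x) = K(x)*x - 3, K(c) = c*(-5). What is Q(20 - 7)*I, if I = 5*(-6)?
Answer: 25440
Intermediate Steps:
K(c) = -5*c
Q(x) = -3 - 5*x**2 (Q(x) = (-5*x)*x - 3 = -5*x**2 - 3 = -3 - 5*x**2)
I = -30
Q(20 - 7)*I = (-3 - 5*(20 - 7)**2)*(-30) = (-3 - 5*13**2)*(-30) = (-3 - 5*169)*(-30) = (-3 - 845)*(-30) = -848*(-30) = 25440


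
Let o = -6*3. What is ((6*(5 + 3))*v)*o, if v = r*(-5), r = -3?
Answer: -12960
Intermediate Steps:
o = -18
v = 15 (v = -3*(-5) = 15)
((6*(5 + 3))*v)*o = ((6*(5 + 3))*15)*(-18) = ((6*8)*15)*(-18) = (48*15)*(-18) = 720*(-18) = -12960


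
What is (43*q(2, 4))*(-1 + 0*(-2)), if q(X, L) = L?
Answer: -172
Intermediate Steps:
(43*q(2, 4))*(-1 + 0*(-2)) = (43*4)*(-1 + 0*(-2)) = 172*(-1 + 0) = 172*(-1) = -172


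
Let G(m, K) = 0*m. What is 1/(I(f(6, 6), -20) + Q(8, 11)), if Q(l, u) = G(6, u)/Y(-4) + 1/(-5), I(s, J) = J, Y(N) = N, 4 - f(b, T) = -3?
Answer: -5/101 ≈ -0.049505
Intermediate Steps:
f(b, T) = 7 (f(b, T) = 4 - 1*(-3) = 4 + 3 = 7)
G(m, K) = 0
Q(l, u) = -⅕ (Q(l, u) = 0/(-4) + 1/(-5) = 0*(-¼) + 1*(-⅕) = 0 - ⅕ = -⅕)
1/(I(f(6, 6), -20) + Q(8, 11)) = 1/(-20 - ⅕) = 1/(-101/5) = -5/101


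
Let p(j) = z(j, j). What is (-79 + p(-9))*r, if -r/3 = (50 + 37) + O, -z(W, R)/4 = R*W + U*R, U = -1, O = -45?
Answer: 55314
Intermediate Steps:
z(W, R) = 4*R - 4*R*W (z(W, R) = -4*(R*W - R) = -4*(-R + R*W) = 4*R - 4*R*W)
p(j) = 4*j*(1 - j)
r = -126 (r = -3*((50 + 37) - 45) = -3*(87 - 45) = -3*42 = -126)
(-79 + p(-9))*r = (-79 + 4*(-9)*(1 - 1*(-9)))*(-126) = (-79 + 4*(-9)*(1 + 9))*(-126) = (-79 + 4*(-9)*10)*(-126) = (-79 - 360)*(-126) = -439*(-126) = 55314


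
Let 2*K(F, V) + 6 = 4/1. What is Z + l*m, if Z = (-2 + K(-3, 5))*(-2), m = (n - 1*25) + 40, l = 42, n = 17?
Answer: 1350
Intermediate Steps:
K(F, V) = -1 (K(F, V) = -3 + (4/1)/2 = -3 + (4*1)/2 = -3 + (1/2)*4 = -3 + 2 = -1)
m = 32 (m = (17 - 1*25) + 40 = (17 - 25) + 40 = -8 + 40 = 32)
Z = 6 (Z = (-2 - 1)*(-2) = -3*(-2) = 6)
Z + l*m = 6 + 42*32 = 6 + 1344 = 1350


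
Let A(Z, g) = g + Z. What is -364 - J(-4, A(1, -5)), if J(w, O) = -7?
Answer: -357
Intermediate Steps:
A(Z, g) = Z + g
-364 - J(-4, A(1, -5)) = -364 - 1*(-7) = -364 + 7 = -357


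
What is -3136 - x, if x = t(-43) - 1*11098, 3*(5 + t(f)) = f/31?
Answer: 740974/93 ≈ 7967.5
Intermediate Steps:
t(f) = -5 + f/93 (t(f) = -5 + (f/31)/3 = -5 + f/93)
x = -1032622/93 (x = (-5 + (1/93)*(-43)) - 1*11098 = (-5 - 43/93) - 11098 = -508/93 - 11098 = -1032622/93 ≈ -11103.)
-3136 - x = -3136 - 1*(-1032622/93) = -3136 + 1032622/93 = 740974/93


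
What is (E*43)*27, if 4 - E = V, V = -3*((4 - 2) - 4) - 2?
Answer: 0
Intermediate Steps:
V = 4 (V = -3*(2 - 4) - 2 = -3*(-2) - 2 = 6 - 2 = 4)
E = 0 (E = 4 - 1*4 = 4 - 4 = 0)
(E*43)*27 = (0*43)*27 = 0*27 = 0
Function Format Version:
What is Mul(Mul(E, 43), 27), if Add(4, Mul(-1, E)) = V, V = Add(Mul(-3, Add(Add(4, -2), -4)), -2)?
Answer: 0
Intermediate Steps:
V = 4 (V = Add(Mul(-3, Add(2, -4)), -2) = Add(Mul(-3, -2), -2) = Add(6, -2) = 4)
E = 0 (E = Add(4, Mul(-1, 4)) = Add(4, -4) = 0)
Mul(Mul(E, 43), 27) = Mul(Mul(0, 43), 27) = Mul(0, 27) = 0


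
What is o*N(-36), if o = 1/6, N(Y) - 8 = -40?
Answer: -16/3 ≈ -5.3333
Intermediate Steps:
N(Y) = -32 (N(Y) = 8 - 40 = -32)
o = ⅙ ≈ 0.16667
o*N(-36) = (⅙)*(-32) = -16/3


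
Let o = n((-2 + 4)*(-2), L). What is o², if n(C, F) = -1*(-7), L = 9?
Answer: 49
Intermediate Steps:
n(C, F) = 7
o = 7
o² = 7² = 49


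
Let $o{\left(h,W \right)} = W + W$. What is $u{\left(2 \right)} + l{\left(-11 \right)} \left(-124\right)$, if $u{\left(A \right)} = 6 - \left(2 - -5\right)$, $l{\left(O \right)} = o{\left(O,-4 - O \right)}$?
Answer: $-1737$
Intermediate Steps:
$o{\left(h,W \right)} = 2 W$
$l{\left(O \right)} = -8 - 2 O$ ($l{\left(O \right)} = 2 \left(-4 - O\right) = -8 - 2 O$)
$u{\left(A \right)} = -1$ ($u{\left(A \right)} = 6 - \left(2 + 5\right) = 6 - 7 = -1$)
$u{\left(2 \right)} + l{\left(-11 \right)} \left(-124\right) = -1 + \left(-8 - -22\right) \left(-124\right) = -1 + \left(-8 + 22\right) \left(-124\right) = -1 + 14 \left(-124\right) = -1 - 1736 = -1737$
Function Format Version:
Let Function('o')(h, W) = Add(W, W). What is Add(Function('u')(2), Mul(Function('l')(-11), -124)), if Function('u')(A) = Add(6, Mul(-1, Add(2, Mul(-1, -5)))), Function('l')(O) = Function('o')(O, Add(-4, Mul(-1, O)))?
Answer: -1737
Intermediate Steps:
Function('o')(h, W) = Mul(2, W)
Function('l')(O) = Add(-8, Mul(-2, O)) (Function('l')(O) = Mul(2, Add(-4, Mul(-1, O))) = Add(-8, Mul(-2, O)))
Function('u')(A) = -1 (Function('u')(A) = Add(6, Mul(-1, Add(2, 5))) = Add(6, Mul(-1, 7)) = Add(6, -7) = -1)
Add(Function('u')(2), Mul(Function('l')(-11), -124)) = Add(-1, Mul(Add(-8, Mul(-2, -11)), -124)) = Add(-1, Mul(Add(-8, 22), -124)) = Add(-1, Mul(14, -124)) = Add(-1, -1736) = -1737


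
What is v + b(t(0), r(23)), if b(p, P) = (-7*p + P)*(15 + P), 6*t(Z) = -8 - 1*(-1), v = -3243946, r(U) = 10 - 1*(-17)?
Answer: -3242469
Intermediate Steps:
r(U) = 27 (r(U) = 10 + 17 = 27)
t(Z) = -7/6 (t(Z) = (-8 - 1*(-1))/6 = (-8 + 1)/6 = (1/6)*(-7) = -7/6)
b(p, P) = (15 + P)*(P - 7*p) (b(p, P) = (P - 7*p)*(15 + P) = (15 + P)*(P - 7*p))
v + b(t(0), r(23)) = -3243946 + (27**2 - 105*(-7/6) + 15*27 - 7*27*(-7/6)) = -3243946 + (729 + 245/2 + 405 + 441/2) = -3243946 + 1477 = -3242469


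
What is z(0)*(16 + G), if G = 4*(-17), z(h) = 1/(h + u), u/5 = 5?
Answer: -52/25 ≈ -2.0800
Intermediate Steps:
u = 25 (u = 5*5 = 25)
z(h) = 1/(25 + h) (z(h) = 1/(h + 25) = 1/(25 + h))
G = -68
z(0)*(16 + G) = (16 - 68)/(25 + 0) = -52/25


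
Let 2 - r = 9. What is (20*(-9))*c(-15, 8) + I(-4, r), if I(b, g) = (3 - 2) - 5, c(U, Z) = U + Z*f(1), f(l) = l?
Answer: 1256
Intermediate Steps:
r = -7 (r = 2 - 1*9 = 2 - 9 = -7)
c(U, Z) = U + Z (c(U, Z) = U + Z*1 = U + Z)
I(b, g) = -4 (I(b, g) = 1 - 5 = -4)
(20*(-9))*c(-15, 8) + I(-4, r) = (20*(-9))*(-15 + 8) - 4 = -180*(-7) - 4 = 1260 - 4 = 1256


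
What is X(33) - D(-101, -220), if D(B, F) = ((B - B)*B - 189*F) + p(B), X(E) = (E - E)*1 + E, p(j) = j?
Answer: -41446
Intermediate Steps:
X(E) = E (X(E) = 0*1 + E = 0 + E = E)
D(B, F) = B - 189*F (D(B, F) = ((B - B)*B - 189*F) + B = (0*B - 189*F) + B = (0 - 189*F) + B = -189*F + B = B - 189*F)
X(33) - D(-101, -220) = 33 - (-101 - 189*(-220)) = 33 - (-101 + 41580) = 33 - 1*41479 = 33 - 41479 = -41446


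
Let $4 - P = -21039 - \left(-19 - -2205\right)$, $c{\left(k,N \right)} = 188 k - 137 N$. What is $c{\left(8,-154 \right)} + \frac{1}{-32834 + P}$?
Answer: $\frac{217092209}{9605} \approx 22602.0$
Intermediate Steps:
$c{\left(k,N \right)} = - 137 N + 188 k$
$P = 23229$ ($P = 4 - \left(-21039 - \left(-19 - -2205\right)\right) = 4 - \left(-21039 - \left(-19 + 2205\right)\right) = 4 - \left(-21039 - 2186\right) = 4 - -23225 = 4 + 23225 = 23229$)
$c{\left(8,-154 \right)} + \frac{1}{-32834 + P} = \left(\left(-137\right) \left(-154\right) + 188 \cdot 8\right) + \frac{1}{-32834 + 23229} = \left(21098 + 1504\right) + \frac{1}{-9605} = 22602 - \frac{1}{9605} = \frac{217092209}{9605}$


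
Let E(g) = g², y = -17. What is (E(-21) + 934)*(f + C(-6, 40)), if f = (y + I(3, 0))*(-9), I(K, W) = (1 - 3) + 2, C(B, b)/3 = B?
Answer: 185625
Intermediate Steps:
C(B, b) = 3*B
I(K, W) = 0 (I(K, W) = -2 + 2 = 0)
f = 153 (f = (-17 + 0)*(-9) = -17*(-9) = 153)
(E(-21) + 934)*(f + C(-6, 40)) = ((-21)² + 934)*(153 + 3*(-6)) = (441 + 934)*(153 - 18) = 1375*135 = 185625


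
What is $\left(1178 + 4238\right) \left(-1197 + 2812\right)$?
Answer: $8746840$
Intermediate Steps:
$\left(1178 + 4238\right) \left(-1197 + 2812\right) = 5416 \cdot 1615 = 8746840$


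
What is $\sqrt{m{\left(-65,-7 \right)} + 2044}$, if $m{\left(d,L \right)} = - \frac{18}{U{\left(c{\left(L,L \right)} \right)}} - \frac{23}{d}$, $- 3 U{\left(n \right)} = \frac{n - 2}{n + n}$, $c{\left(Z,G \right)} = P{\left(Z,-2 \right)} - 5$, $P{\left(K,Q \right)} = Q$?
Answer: $\frac{\sqrt{8992295}}{65} \approx 46.134$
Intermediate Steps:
$c{\left(Z,G \right)} = -7$ ($c{\left(Z,G \right)} = -2 - 5 = -7$)
$U{\left(n \right)} = - \frac{-2 + n}{6 n}$ ($U{\left(n \right)} = - \frac{\left(n - 2\right) \frac{1}{n + n}}{3} = - \frac{\left(-2 + n\right) \frac{1}{2 n}}{3} = - \frac{\frac{1}{2} \frac{1}{n} \left(-2 + n\right)}{3} = - \frac{-2 + n}{6 n}$)
$m{\left(d,L \right)} = 84 - \frac{23}{d}$ ($m{\left(d,L \right)} = - \frac{18}{\frac{1}{6} \frac{1}{-7} \left(2 - -7\right)} - \frac{23}{d} = - \frac{18}{\frac{1}{6} \left(- \frac{1}{7}\right) \left(2 + 7\right)} - \frac{23}{d} = - \frac{18}{\frac{1}{6} \left(- \frac{1}{7}\right) 9} - \frac{23}{d} = - \frac{18}{- \frac{3}{14}} - \frac{23}{d} = \left(-18\right) \left(- \frac{14}{3}\right) - \frac{23}{d} = 84 - \frac{23}{d}$)
$\sqrt{m{\left(-65,-7 \right)} + 2044} = \sqrt{\left(84 - \frac{23}{-65}\right) + 2044} = \sqrt{\left(84 - - \frac{23}{65}\right) + 2044} = \sqrt{\left(84 + \frac{23}{65}\right) + 2044} = \sqrt{\frac{5483}{65} + 2044} = \sqrt{\frac{138343}{65}} = \frac{\sqrt{8992295}}{65}$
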